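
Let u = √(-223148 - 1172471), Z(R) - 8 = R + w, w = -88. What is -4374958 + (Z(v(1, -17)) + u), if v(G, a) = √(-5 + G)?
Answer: -4375038 + 2*I + I*√1395619 ≈ -4.375e+6 + 1183.4*I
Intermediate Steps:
Z(R) = -80 + R (Z(R) = 8 + (R - 88) = 8 + (-88 + R) = -80 + R)
u = I*√1395619 (u = √(-1395619) = I*√1395619 ≈ 1181.4*I)
-4374958 + (Z(v(1, -17)) + u) = -4374958 + ((-80 + √(-5 + 1)) + I*√1395619) = -4374958 + ((-80 + √(-4)) + I*√1395619) = -4374958 + ((-80 + 2*I) + I*√1395619) = -4374958 + (-80 + 2*I + I*√1395619) = -4375038 + 2*I + I*√1395619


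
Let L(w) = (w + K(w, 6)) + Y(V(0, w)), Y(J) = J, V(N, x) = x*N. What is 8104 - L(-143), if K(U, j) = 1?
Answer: 8246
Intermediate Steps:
V(N, x) = N*x
L(w) = 1 + w (L(w) = (w + 1) + 0*w = (1 + w) + 0 = 1 + w)
8104 - L(-143) = 8104 - (1 - 143) = 8104 - 1*(-142) = 8104 + 142 = 8246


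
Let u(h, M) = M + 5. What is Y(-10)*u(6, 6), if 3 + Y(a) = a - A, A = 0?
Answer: -143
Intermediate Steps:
Y(a) = -3 + a (Y(a) = -3 + (a - 1*0) = -3 + (a + 0) = -3 + a)
u(h, M) = 5 + M
Y(-10)*u(6, 6) = (-3 - 10)*(5 + 6) = -13*11 = -143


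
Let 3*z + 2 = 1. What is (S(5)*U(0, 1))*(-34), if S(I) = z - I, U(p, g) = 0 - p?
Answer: 0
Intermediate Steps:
z = -1/3 (z = -2/3 + (1/3)*1 = -2/3 + 1/3 = -1/3 ≈ -0.33333)
U(p, g) = -p
S(I) = -1/3 - I
(S(5)*U(0, 1))*(-34) = ((-1/3 - 1*5)*(-1*0))*(-34) = ((-1/3 - 5)*0)*(-34) = -16/3*0*(-34) = 0*(-34) = 0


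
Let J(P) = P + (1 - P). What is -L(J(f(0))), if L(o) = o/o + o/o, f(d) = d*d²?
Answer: -2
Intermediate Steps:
f(d) = d³
J(P) = 1
L(o) = 2 (L(o) = 1 + 1 = 2)
-L(J(f(0))) = -1*2 = -2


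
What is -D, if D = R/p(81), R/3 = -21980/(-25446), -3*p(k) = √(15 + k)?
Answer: 5495*√6/16964 ≈ 0.79344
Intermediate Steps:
p(k) = -√(15 + k)/3
R = 10990/4241 (R = 3*(-21980/(-25446)) = 3*(-21980*(-1/25446)) = 3*(10990/12723) = 10990/4241 ≈ 2.5914)
D = -5495*√6/16964 (D = 10990/(4241*((-√(15 + 81)/3))) = 10990/(4241*((-4*√6/3))) = 10990*(-√6/8)/4241 = -5495*√6/16964 ≈ -0.79344)
-D = -(-5495)*√6/16964 = 5495*√6/16964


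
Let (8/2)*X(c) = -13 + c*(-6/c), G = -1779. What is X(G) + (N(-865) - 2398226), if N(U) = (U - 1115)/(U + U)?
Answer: -1659574887/692 ≈ -2.3982e+6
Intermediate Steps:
N(U) = (-1115 + U)/(2*U) (N(U) = (-1115 + U)/((2*U)) = (-1115 + U)*(1/(2*U)) = (-1115 + U)/(2*U))
X(c) = -19/4 (X(c) = (-13 + c*(-6/c))/4 = (-13 - 6)/4 = (¼)*(-19) = -19/4)
X(G) + (N(-865) - 2398226) = -19/4 + ((½)*(-1115 - 865)/(-865) - 2398226) = -19/4 + ((½)*(-1/865)*(-1980) - 2398226) = -19/4 + (198/173 - 2398226) = -19/4 - 414892900/173 = -1659574887/692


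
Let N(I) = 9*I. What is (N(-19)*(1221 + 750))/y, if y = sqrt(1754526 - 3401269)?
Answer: 337041*I*sqrt(33607)/235249 ≈ 262.65*I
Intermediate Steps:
y = 7*I*sqrt(33607) (y = sqrt(-1646743) = 7*I*sqrt(33607) ≈ 1283.3*I)
(N(-19)*(1221 + 750))/y = ((9*(-19))*(1221 + 750))/((7*I*sqrt(33607))) = (-171*1971)*(-I*sqrt(33607)/235249) = -(-337041)*I*sqrt(33607)/235249 = 337041*I*sqrt(33607)/235249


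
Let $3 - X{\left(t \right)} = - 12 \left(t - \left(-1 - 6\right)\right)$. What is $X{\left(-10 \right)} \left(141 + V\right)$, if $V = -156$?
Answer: $495$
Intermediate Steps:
$X{\left(t \right)} = 87 + 12 t$ ($X{\left(t \right)} = 3 - - 12 \left(t - \left(-1 - 6\right)\right) = 3 - - 12 \left(t - -7\right) = 3 - - 12 \left(t + 7\right) = 3 - - 12 \left(7 + t\right) = 3 - \left(-84 - 12 t\right) = 3 + \left(84 + 12 t\right) = 87 + 12 t$)
$X{\left(-10 \right)} \left(141 + V\right) = \left(87 + 12 \left(-10\right)\right) \left(141 - 156\right) = \left(87 - 120\right) \left(-15\right) = \left(-33\right) \left(-15\right) = 495$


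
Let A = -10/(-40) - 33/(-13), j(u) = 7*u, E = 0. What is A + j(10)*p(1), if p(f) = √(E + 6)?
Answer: 145/52 + 70*√6 ≈ 174.25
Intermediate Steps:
p(f) = √6 (p(f) = √(0 + 6) = √6)
A = 145/52 (A = -10*(-1/40) - 33*(-1/13) = ¼ + 33/13 = 145/52 ≈ 2.7885)
A + j(10)*p(1) = 145/52 + (7*10)*√6 = 145/52 + 70*√6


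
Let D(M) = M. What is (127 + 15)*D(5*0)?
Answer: 0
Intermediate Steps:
(127 + 15)*D(5*0) = (127 + 15)*(5*0) = 142*0 = 0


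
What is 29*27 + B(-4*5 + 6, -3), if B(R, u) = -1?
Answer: 782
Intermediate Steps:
29*27 + B(-4*5 + 6, -3) = 29*27 - 1 = 783 - 1 = 782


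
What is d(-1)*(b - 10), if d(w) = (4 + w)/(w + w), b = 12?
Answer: -3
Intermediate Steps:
d(w) = (4 + w)/(2*w) (d(w) = (4 + w)/((2*w)) = (4 + w)*(1/(2*w)) = (4 + w)/(2*w))
d(-1)*(b - 10) = ((½)*(4 - 1)/(-1))*(12 - 10) = ((½)*(-1)*3)*2 = -3/2*2 = -3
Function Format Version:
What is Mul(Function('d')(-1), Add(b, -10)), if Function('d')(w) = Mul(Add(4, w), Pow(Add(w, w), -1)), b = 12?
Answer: -3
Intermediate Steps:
Function('d')(w) = Mul(Rational(1, 2), Pow(w, -1), Add(4, w)) (Function('d')(w) = Mul(Add(4, w), Pow(Mul(2, w), -1)) = Mul(Add(4, w), Mul(Rational(1, 2), Pow(w, -1))) = Mul(Rational(1, 2), Pow(w, -1), Add(4, w)))
Mul(Function('d')(-1), Add(b, -10)) = Mul(Mul(Rational(1, 2), Pow(-1, -1), Add(4, -1)), Add(12, -10)) = Mul(Mul(Rational(1, 2), -1, 3), 2) = Mul(Rational(-3, 2), 2) = -3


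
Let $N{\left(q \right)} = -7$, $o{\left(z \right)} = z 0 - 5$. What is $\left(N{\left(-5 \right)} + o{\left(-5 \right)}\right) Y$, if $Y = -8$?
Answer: $96$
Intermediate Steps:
$o{\left(z \right)} = -5$ ($o{\left(z \right)} = 0 - 5 = -5$)
$\left(N{\left(-5 \right)} + o{\left(-5 \right)}\right) Y = \left(-7 - 5\right) \left(-8\right) = \left(-12\right) \left(-8\right) = 96$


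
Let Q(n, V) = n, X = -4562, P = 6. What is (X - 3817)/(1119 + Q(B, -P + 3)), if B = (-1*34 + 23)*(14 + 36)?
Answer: -8379/569 ≈ -14.726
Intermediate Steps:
B = -550 (B = (-34 + 23)*50 = -11*50 = -550)
(X - 3817)/(1119 + Q(B, -P + 3)) = (-4562 - 3817)/(1119 - 550) = -8379/569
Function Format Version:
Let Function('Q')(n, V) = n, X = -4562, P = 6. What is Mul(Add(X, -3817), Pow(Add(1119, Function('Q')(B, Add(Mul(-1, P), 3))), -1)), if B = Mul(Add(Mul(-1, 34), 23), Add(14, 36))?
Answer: Rational(-8379, 569) ≈ -14.726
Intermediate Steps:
B = -550 (B = Mul(Add(-34, 23), 50) = Mul(-11, 50) = -550)
Mul(Add(X, -3817), Pow(Add(1119, Function('Q')(B, Add(Mul(-1, P), 3))), -1)) = Mul(Add(-4562, -3817), Pow(Add(1119, -550), -1)) = Mul(-8379, Pow(569, -1)) = Mul(-8379, Rational(1, 569)) = Rational(-8379, 569)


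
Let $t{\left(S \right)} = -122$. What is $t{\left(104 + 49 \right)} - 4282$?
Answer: $-4404$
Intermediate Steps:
$t{\left(104 + 49 \right)} - 4282 = -122 - 4282 = -4404$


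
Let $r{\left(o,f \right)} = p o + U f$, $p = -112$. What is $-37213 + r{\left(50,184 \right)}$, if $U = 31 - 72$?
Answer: $-50357$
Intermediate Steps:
$U = -41$
$r{\left(o,f \right)} = - 112 o - 41 f$
$-37213 + r{\left(50,184 \right)} = -37213 - 13144 = -50357$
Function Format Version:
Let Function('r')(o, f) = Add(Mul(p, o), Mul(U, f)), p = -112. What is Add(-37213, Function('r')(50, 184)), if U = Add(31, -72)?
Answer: -50357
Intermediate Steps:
U = -41
Function('r')(o, f) = Add(Mul(-112, o), Mul(-41, f))
Add(-37213, Function('r')(50, 184)) = Add(-37213, Add(Mul(-112, 50), Mul(-41, 184))) = Add(-37213, Add(-5600, -7544)) = Add(-37213, -13144) = -50357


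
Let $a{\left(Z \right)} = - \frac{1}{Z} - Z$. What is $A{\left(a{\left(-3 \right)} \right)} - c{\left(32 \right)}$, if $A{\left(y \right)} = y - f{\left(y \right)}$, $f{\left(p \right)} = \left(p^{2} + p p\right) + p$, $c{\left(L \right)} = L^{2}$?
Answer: $- \frac{9416}{9} \approx -1046.2$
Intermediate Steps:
$f{\left(p \right)} = p + 2 p^{2}$ ($f{\left(p \right)} = \left(p^{2} + p^{2}\right) + p = 2 p^{2} + p = p + 2 p^{2}$)
$a{\left(Z \right)} = - Z - \frac{1}{Z}$
$A{\left(y \right)} = y - y \left(1 + 2 y\right)$
$A{\left(a{\left(-3 \right)} \right)} - c{\left(32 \right)} = - 2 \left(\left(-1\right) \left(-3\right) - \frac{1}{-3}\right)^{2} - 32^{2} = - 2 \left(3 - - \frac{1}{3}\right)^{2} - 1024 = - 2 \left(3 + \frac{1}{3}\right)^{2} - 1024 = - 2 \left(\frac{10}{3}\right)^{2} - 1024 = \left(-2\right) \frac{100}{9} - 1024 = - \frac{200}{9} - 1024 = - \frac{9416}{9}$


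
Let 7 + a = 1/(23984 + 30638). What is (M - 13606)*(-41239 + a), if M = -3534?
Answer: 19307687324270/27311 ≈ 7.0696e+8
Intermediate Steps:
a = -382353/54622 (a = -7 + 1/(23984 + 30638) = -7 + 1/54622 = -382353/54622 ≈ -7.0000)
(M - 13606)*(-41239 + a) = (-3534 - 13606)*(-41239 - 382353/54622) = -17140*(-2252939011/54622) = 19307687324270/27311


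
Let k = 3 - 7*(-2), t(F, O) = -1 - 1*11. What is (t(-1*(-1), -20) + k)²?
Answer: 25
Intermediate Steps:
t(F, O) = -12 (t(F, O) = -1 - 11 = -12)
k = 17 (k = 3 + 14 = 17)
(t(-1*(-1), -20) + k)² = (-12 + 17)² = 5² = 25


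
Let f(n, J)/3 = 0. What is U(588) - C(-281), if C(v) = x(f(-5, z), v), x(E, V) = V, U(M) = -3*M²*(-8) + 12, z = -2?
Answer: 8298149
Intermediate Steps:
f(n, J) = 0 (f(n, J) = 3*0 = 0)
U(M) = 12 + 24*M² (U(M) = 24*M² + 12 = 12 + 24*M²)
C(v) = v
U(588) - C(-281) = (12 + 24*588²) - 1*(-281) = (12 + 24*345744) + 281 = (12 + 8297856) + 281 = 8297868 + 281 = 8298149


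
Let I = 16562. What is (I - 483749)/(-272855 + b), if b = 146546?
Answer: 155729/42103 ≈ 3.6988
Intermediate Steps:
(I - 483749)/(-272855 + b) = (16562 - 483749)/(-272855 + 146546) = -467187/(-126309) = -467187*(-1/126309) = 155729/42103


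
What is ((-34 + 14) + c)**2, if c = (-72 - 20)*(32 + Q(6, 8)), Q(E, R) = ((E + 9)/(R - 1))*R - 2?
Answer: 930250000/49 ≈ 1.8985e+7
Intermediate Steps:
Q(E, R) = -2 + R*(9 + E)/(-1 + R) (Q(E, R) = ((9 + E)/(-1 + R))*R - 2 = R*(9 + E)/(-1 + R) - 2 = -2 + R*(9 + E)/(-1 + R))
c = -30360/7 (c = (-72 - 20)*(32 + (2 + 7*8 + 6*8)/(-1 + 8)) = -92*(32 + (2 + 56 + 48)/7) = -92*(32 + (1/7)*106) = -92*(32 + 106/7) = -92*330/7 = -30360/7 ≈ -4337.1)
((-34 + 14) + c)**2 = ((-34 + 14) - 30360/7)**2 = (-20 - 30360/7)**2 = (-30500/7)**2 = 930250000/49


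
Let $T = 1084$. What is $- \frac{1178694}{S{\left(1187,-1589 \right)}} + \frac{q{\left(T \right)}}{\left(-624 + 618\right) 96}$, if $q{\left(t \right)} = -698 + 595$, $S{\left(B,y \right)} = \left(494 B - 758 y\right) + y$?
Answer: $- \frac{164878297}{343536192} \approx -0.47994$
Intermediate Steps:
$S{\left(B,y \right)} = - 757 y + 494 B$ ($S{\left(B,y \right)} = \left(- 758 y + 494 B\right) + y = - 757 y + 494 B$)
$q{\left(t \right)} = -103$
$- \frac{1178694}{S{\left(1187,-1589 \right)}} + \frac{q{\left(T \right)}}{\left(-624 + 618\right) 96} = - \frac{1178694}{\left(-757\right) \left(-1589\right) + 494 \cdot 1187} - \frac{103}{\left(-624 + 618\right) 96} = - \frac{1178694}{1202873 + 586378} - \frac{103}{\left(-6\right) 96} = - \frac{1178694}{1789251} - \frac{103}{-576} = \left(-1178694\right) \frac{1}{1789251} - - \frac{103}{576} = - \frac{392898}{596417} + \frac{103}{576} = - \frac{164878297}{343536192}$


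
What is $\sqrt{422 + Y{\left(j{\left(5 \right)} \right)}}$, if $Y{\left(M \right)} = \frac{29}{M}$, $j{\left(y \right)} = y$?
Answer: $\frac{\sqrt{10695}}{5} \approx 20.683$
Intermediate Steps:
$\sqrt{422 + Y{\left(j{\left(5 \right)} \right)}} = \sqrt{422 + \frac{29}{5}} = \sqrt{\frac{2139}{5}} = \frac{\sqrt{10695}}{5}$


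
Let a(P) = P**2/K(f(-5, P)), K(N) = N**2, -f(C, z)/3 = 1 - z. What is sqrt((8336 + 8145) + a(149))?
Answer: sqrt(3249020617)/444 ≈ 128.38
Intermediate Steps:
f(C, z) = -3 + 3*z (f(C, z) = -3*(1 - z) = -3 + 3*z)
a(P) = P**2/(-3 + 3*P)**2 (a(P) = P**2/((-3 + 3*P)**2) = P**2/(-3 + 3*P)**2)
sqrt((8336 + 8145) + a(149)) = sqrt((8336 + 8145) + (1/9)*149**2/(-1 + 149)**2) = sqrt(16481 + (1/9)*22201/148**2) = sqrt(16481 + (1/9)*22201*(1/21904)) = sqrt(16481 + 22201/197136) = sqrt(3249020617/197136) = sqrt(3249020617)/444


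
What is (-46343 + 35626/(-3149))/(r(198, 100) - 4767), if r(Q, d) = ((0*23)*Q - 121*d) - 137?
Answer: 238903/87636 ≈ 2.7261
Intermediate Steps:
r(Q, d) = -137 - 121*d (r(Q, d) = (0*Q - 121*d) - 137 = (0 - 121*d) - 137 = -121*d - 137 = -137 - 121*d)
(-46343 + 35626/(-3149))/(r(198, 100) - 4767) = (-46343 + 35626/(-3149))/((-137 - 121*100) - 4767) = (-46343 + 35626*(-1/3149))/((-137 - 12100) - 4767) = (-46343 - 758/67)/(-12237 - 4767) = -3105739/67/(-17004) = -3105739/67*(-1/17004) = 238903/87636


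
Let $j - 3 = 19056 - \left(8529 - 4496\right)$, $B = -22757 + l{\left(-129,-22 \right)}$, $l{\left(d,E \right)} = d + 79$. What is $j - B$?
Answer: $37833$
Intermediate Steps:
$l{\left(d,E \right)} = 79 + d$
$B = -22807$ ($B = -22757 + \left(79 - 129\right) = -22757 - 50 = -22807$)
$j = 15026$ ($j = 3 + \left(19056 - \left(8529 - 4496\right)\right) = 3 + \left(19056 - 4033\right) = 3 + 15023 = 15026$)
$j - B = 15026 - -22807 = 15026 + 22807 = 37833$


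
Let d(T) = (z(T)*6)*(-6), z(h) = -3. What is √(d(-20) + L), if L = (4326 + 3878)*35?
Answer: 4*√17953 ≈ 535.96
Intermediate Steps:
L = 287140 (L = 8204*35 = 287140)
d(T) = 108 (d(T) = -3*6*(-6) = -18*(-6) = 108)
√(d(-20) + L) = √(108 + 287140) = √287248 = 4*√17953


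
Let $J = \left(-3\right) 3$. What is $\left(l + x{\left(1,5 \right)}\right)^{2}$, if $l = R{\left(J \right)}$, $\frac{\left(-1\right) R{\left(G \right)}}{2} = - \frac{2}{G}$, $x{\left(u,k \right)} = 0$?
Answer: $\frac{16}{81} \approx 0.19753$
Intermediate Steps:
$J = -9$
$R{\left(G \right)} = \frac{4}{G}$ ($R{\left(G \right)} = - 2 \left(- \frac{2}{G}\right) = \frac{4}{G}$)
$l = - \frac{4}{9}$ ($l = \frac{4}{-9} = 4 \left(- \frac{1}{9}\right) = - \frac{4}{9} \approx -0.44444$)
$\left(l + x{\left(1,5 \right)}\right)^{2} = \left(- \frac{4}{9} + 0\right)^{2} = \left(- \frac{4}{9}\right)^{2} = \frac{16}{81}$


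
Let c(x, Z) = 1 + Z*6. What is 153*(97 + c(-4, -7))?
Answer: 8568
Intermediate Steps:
c(x, Z) = 1 + 6*Z
153*(97 + c(-4, -7)) = 153*(97 + (1 + 6*(-7))) = 153*(97 + (1 - 42)) = 153*(97 - 41) = 153*56 = 8568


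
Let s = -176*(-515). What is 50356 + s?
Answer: 140996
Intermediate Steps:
s = 90640
50356 + s = 50356 + 90640 = 140996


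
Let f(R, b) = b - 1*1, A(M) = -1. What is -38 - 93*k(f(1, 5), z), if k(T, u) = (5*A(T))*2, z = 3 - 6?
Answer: 892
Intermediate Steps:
f(R, b) = -1 + b (f(R, b) = b - 1 = -1 + b)
z = -3
k(T, u) = -10 (k(T, u) = (5*(-1))*2 = -5*2 = -10)
-38 - 93*k(f(1, 5), z) = -38 - 93*(-10) = -38 + 930 = 892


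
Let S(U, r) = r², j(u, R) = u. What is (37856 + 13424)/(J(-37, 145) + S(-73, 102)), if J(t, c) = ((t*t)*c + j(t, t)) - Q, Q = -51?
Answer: 51280/208923 ≈ 0.24545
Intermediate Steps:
J(t, c) = 51 + t + c*t² (J(t, c) = ((t*t)*c + t) - 1*(-51) = (t²*c + t) + 51 = (c*t² + t) + 51 = (t + c*t²) + 51 = 51 + t + c*t²)
(37856 + 13424)/(J(-37, 145) + S(-73, 102)) = (37856 + 13424)/((51 - 37 + 145*(-37)²) + 102²) = 51280/((51 - 37 + 145*1369) + 10404) = 51280/((51 - 37 + 198505) + 10404) = 51280/(198519 + 10404) = 51280/208923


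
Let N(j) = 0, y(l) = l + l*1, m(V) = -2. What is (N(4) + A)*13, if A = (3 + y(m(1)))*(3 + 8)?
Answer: -143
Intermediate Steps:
y(l) = 2*l (y(l) = l + l = 2*l)
A = -11 (A = (3 + 2*(-2))*(3 + 8) = (3 - 4)*11 = -1*11 = -11)
(N(4) + A)*13 = (0 - 11)*13 = -11*13 = -143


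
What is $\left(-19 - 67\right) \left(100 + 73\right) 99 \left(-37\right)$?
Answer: $54498114$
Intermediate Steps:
$\left(-19 - 67\right) \left(100 + 73\right) 99 \left(-37\right) = \left(-86\right) 173 \cdot 99 \left(-37\right) = \left(-14878\right) 99 \left(-37\right) = \left(-1472922\right) \left(-37\right) = 54498114$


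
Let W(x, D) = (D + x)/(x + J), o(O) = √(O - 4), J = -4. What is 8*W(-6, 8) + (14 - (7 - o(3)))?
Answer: 27/5 + I ≈ 5.4 + 1.0*I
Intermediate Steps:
o(O) = √(-4 + O)
W(x, D) = (D + x)/(-4 + x) (W(x, D) = (D + x)/(x - 4) = (D + x)/(-4 + x))
8*W(-6, 8) + (14 - (7 - o(3))) = 8*((8 - 6)/(-4 - 6)) + (14 - (7 - √(-4 + 3))) = 8*(2/(-10)) + (14 - (7 - √(-1))) = 8*(-⅒*2) + (14 - (7 - I)) = 8*(-⅕) + (14 + (-7 + I)) = -8/5 + (7 + I) = 27/5 + I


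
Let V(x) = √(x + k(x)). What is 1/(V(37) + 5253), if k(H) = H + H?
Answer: 1751/9197966 - √111/27593898 ≈ 0.00018999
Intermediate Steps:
k(H) = 2*H
V(x) = √3*√x (V(x) = √(x + 2*x) = √(3*x) = √3*√x)
1/(V(37) + 5253) = 1/(√3*√37 + 5253) = 1/(√111 + 5253) = 1/(5253 + √111)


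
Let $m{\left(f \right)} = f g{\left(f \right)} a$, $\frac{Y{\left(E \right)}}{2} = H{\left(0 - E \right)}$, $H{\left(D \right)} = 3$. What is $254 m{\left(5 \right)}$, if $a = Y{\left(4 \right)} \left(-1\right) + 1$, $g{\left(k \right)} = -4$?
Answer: $25400$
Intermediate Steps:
$Y{\left(E \right)} = 6$ ($Y{\left(E \right)} = 2 \cdot 3 = 6$)
$a = -5$ ($a = 6 \left(-1\right) + 1 = -6 + 1 = -5$)
$m{\left(f \right)} = 20 f$ ($m{\left(f \right)} = f \left(-4\right) \left(-5\right) = - 4 f \left(-5\right) = 20 f$)
$254 m{\left(5 \right)} = 254 \cdot 20 \cdot 5 = 254 \cdot 100 = 25400$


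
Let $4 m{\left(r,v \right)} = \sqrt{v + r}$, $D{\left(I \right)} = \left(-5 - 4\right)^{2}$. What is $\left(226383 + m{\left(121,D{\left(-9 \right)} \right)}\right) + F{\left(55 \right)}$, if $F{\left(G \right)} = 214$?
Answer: $226597 + \frac{\sqrt{202}}{4} \approx 2.266 \cdot 10^{5}$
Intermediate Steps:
$D{\left(I \right)} = 81$ ($D{\left(I \right)} = \left(-9\right)^{2} = 81$)
$m{\left(r,v \right)} = \frac{\sqrt{r + v}}{4}$ ($m{\left(r,v \right)} = \frac{\sqrt{v + r}}{4} = \frac{\sqrt{r + v}}{4}$)
$\left(226383 + m{\left(121,D{\left(-9 \right)} \right)}\right) + F{\left(55 \right)} = \left(226383 + \frac{\sqrt{121 + 81}}{4}\right) + 214 = \left(226383 + \frac{\sqrt{202}}{4}\right) + 214 = 226597 + \frac{\sqrt{202}}{4}$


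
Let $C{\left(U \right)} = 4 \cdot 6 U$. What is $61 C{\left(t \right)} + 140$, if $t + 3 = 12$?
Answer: $13316$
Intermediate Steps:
$t = 9$ ($t = -3 + 12 = 9$)
$C{\left(U \right)} = 24 U$
$61 C{\left(t \right)} + 140 = 61 \cdot 24 \cdot 9 + 140 = 61 \cdot 216 + 140 = 13176 + 140 = 13316$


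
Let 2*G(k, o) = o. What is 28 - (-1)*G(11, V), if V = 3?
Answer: 59/2 ≈ 29.500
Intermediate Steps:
G(k, o) = o/2
28 - (-1)*G(11, V) = 28 - (-1)*(½)*3 = 28 - (-1)*3/2 = 28 - 1*(-3/2) = 28 + 3/2 = 59/2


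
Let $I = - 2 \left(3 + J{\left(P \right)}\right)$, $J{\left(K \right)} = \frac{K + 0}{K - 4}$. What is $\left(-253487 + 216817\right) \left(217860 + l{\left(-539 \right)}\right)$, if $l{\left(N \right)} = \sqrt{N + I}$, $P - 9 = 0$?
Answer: $-7988926200 - 7334 i \sqrt{13715} \approx -7.9889 \cdot 10^{9} - 8.5889 \cdot 10^{5} i$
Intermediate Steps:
$P = 9$ ($P = 9 + 0 = 9$)
$J{\left(K \right)} = \frac{K}{-4 + K}$
$I = - \frac{48}{5}$ ($I = - 2 \left(3 + \frac{9}{-4 + 9}\right) = - 2 \left(3 + \frac{9}{5}\right) = \left(-2\right) \frac{24}{5} = - \frac{48}{5} \approx -9.6$)
$l{\left(N \right)} = \sqrt{- \frac{48}{5} + N}$ ($l{\left(N \right)} = \sqrt{N - \frac{48}{5}} = \sqrt{- \frac{48}{5} + N}$)
$\left(-253487 + 216817\right) \left(217860 + l{\left(-539 \right)}\right) = \left(-253487 + 216817\right) \left(217860 + \frac{\sqrt{-240 + 25 \left(-539\right)}}{5}\right) = - 36670 \left(217860 + \frac{\sqrt{-240 - 13475}}{5}\right) = - 36670 \left(217860 + \frac{\sqrt{-13715}}{5}\right) = - 36670 \left(217860 + \frac{i \sqrt{13715}}{5}\right) = -7988926200 - 7334 i \sqrt{13715}$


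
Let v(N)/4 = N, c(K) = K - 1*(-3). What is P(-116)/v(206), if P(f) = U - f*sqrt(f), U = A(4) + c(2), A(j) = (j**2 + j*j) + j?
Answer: 41/824 + 29*I*sqrt(29)/103 ≈ 0.049757 + 1.5162*I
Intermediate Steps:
c(K) = 3 + K (c(K) = K + 3 = 3 + K)
v(N) = 4*N
A(j) = j + 2*j**2 (A(j) = (j**2 + j**2) + j = 2*j**2 + j = j + 2*j**2)
U = 41 (U = 4*(1 + 2*4) + (3 + 2) = 4*(1 + 8) + 5 = 4*9 + 5 = 36 + 5 = 41)
P(f) = 41 - f**(3/2) (P(f) = 41 - f*sqrt(f) = 41 - f**(3/2))
P(-116)/v(206) = (41 - (-116)**(3/2))/((4*206)) = (41 - (-232)*I*sqrt(29))/824 = (41 + 232*I*sqrt(29))*(1/824) = 41/824 + 29*I*sqrt(29)/103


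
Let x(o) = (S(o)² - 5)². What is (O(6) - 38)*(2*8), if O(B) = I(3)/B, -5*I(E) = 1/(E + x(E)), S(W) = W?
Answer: -173288/285 ≈ -608.03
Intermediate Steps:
x(o) = (-5 + o²)² (x(o) = (o² - 5)² = (-5 + o²)²)
I(E) = -1/(5*(E + (-5 + E²)²))
O(B) = -1/(95*B) (O(B) = (-1/(5*3 + 5*(-5 + 3²)²))/B = (-1/(15 + 5*(-5 + 9)²))/B = (-1/(15 + 5*4²))/B = (-1/(15 + 5*16))/B = (-1/(15 + 80))/B = (-1/95)/B = (-1*1/95)/B = -1/(95*B))
(O(6) - 38)*(2*8) = (-1/95/6 - 38)*(2*8) = (-1/95*⅙ - 38)*16 = (-1/570 - 38)*16 = -21661/570*16 = -173288/285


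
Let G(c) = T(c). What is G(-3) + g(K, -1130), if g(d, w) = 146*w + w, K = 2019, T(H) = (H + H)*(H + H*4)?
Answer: -166020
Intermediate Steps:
T(H) = 10*H² (T(H) = (2*H)*(H + 4*H) = (2*H)*(5*H) = 10*H²)
g(d, w) = 147*w
G(c) = 10*c²
G(-3) + g(K, -1130) = 10*(-3)² + 147*(-1130) = 10*9 - 166110 = 90 - 166110 = -166020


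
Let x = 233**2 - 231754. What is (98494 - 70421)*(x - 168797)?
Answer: -9720613126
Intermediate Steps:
x = -177465 (x = 54289 - 231754 = -177465)
(98494 - 70421)*(x - 168797) = (98494 - 70421)*(-177465 - 168797) = 28073*(-346262) = -9720613126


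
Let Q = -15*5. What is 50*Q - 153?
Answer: -3903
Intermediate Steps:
Q = -75
50*Q - 153 = 50*(-75) - 153 = -3750 - 153 = -3903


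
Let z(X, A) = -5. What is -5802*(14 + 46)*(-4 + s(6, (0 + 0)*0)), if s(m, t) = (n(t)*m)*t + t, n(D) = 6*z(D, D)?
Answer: 1392480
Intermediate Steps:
n(D) = -30 (n(D) = 6*(-5) = -30)
s(m, t) = t - 30*m*t (s(m, t) = (-30*m)*t + t = -30*m*t + t = t - 30*m*t)
-5802*(14 + 46)*(-4 + s(6, (0 + 0)*0)) = -5802*(14 + 46)*(-4 + ((0 + 0)*0)*(1 - 30*6)) = -348120*(-4 + (0*0)*(1 - 180)) = -348120*(-4 + 0*(-179)) = -348120*(-4 + 0) = -348120*(-4) = -5802*(-240) = 1392480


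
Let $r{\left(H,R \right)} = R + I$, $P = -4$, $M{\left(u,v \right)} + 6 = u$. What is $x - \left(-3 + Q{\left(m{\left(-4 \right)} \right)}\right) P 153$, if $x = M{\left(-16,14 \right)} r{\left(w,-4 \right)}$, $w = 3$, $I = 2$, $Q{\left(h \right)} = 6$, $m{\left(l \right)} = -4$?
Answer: $1880$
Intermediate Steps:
$M{\left(u,v \right)} = -6 + u$
$r{\left(H,R \right)} = 2 + R$ ($r{\left(H,R \right)} = R + 2 = 2 + R$)
$x = 44$ ($x = \left(-6 - 16\right) \left(2 - 4\right) = \left(-22\right) \left(-2\right) = 44$)
$x - \left(-3 + Q{\left(m{\left(-4 \right)} \right)}\right) P 153 = 44 - \left(-3 + 6\right) \left(-4\right) 153 = 44 - 3 \left(-4\right) 153 = 44 - \left(-12\right) 153 = 44 - -1836 = 44 + 1836 = 1880$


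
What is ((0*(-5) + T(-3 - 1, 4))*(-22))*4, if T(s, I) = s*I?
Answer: 1408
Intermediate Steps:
T(s, I) = I*s
((0*(-5) + T(-3 - 1, 4))*(-22))*4 = ((0*(-5) + 4*(-3 - 1))*(-22))*4 = ((0 + 4*(-4))*(-22))*4 = ((0 - 16)*(-22))*4 = -16*(-22)*4 = 352*4 = 1408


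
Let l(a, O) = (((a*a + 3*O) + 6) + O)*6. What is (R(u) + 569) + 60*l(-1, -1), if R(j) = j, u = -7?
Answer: 1642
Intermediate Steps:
l(a, O) = 36 + 6*a² + 24*O (l(a, O) = (((a² + 3*O) + 6) + O)*6 = ((6 + a² + 3*O) + O)*6 = (6 + a² + 4*O)*6 = 36 + 6*a² + 24*O)
(R(u) + 569) + 60*l(-1, -1) = (-7 + 569) + 60*(36 + 6*(-1)² + 24*(-1)) = 562 + 60*(36 + 6*1 - 24) = 562 + 60*(36 + 6 - 24) = 562 + 60*18 = 562 + 1080 = 1642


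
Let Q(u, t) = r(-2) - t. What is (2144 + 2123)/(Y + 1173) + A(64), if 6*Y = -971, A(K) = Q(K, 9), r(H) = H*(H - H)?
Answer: -29001/6067 ≈ -4.7801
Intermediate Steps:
r(H) = 0 (r(H) = H*0 = 0)
Q(u, t) = -t (Q(u, t) = 0 - t = -t)
A(K) = -9 (A(K) = -1*9 = -9)
Y = -971/6 (Y = (⅙)*(-971) = -971/6 ≈ -161.83)
(2144 + 2123)/(Y + 1173) + A(64) = (2144 + 2123)/(-971/6 + 1173) - 9 = 4267/(6067/6) - 9 = 4267*(6/6067) - 9 = 25602/6067 - 9 = -29001/6067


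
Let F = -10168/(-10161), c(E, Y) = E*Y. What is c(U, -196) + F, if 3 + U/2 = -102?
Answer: 418236928/10161 ≈ 41161.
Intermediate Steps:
U = -210 (U = -6 + 2*(-102) = -6 - 204 = -210)
F = 10168/10161 (F = -10168*(-1/10161) = 10168/10161 ≈ 1.0007)
c(U, -196) + F = -210*(-196) + 10168/10161 = 41160 + 10168/10161 = 418236928/10161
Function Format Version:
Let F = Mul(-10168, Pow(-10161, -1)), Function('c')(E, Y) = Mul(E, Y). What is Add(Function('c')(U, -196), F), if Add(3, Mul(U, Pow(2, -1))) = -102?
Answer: Rational(418236928, 10161) ≈ 41161.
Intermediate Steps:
U = -210 (U = Add(-6, Mul(2, -102)) = Add(-6, -204) = -210)
F = Rational(10168, 10161) (F = Mul(-10168, Rational(-1, 10161)) = Rational(10168, 10161) ≈ 1.0007)
Add(Function('c')(U, -196), F) = Add(Mul(-210, -196), Rational(10168, 10161)) = Add(41160, Rational(10168, 10161)) = Rational(418236928, 10161)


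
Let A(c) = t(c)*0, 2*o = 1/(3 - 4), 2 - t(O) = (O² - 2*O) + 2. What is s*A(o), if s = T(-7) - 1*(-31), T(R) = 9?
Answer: 0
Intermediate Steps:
t(O) = -O² + 2*O (t(O) = 2 - ((O² - 2*O) + 2) = 2 - (2 + O² - 2*O) = 2 + (-2 - O² + 2*O) = -O² + 2*O)
o = -½ (o = 1/(2*(3 - 4)) = (½)/(-1) = (½)*(-1) = -½ ≈ -0.50000)
A(c) = 0 (A(c) = (c*(2 - c))*0 = 0)
s = 40 (s = 9 - 1*(-31) = 9 + 31 = 40)
s*A(o) = 40*0 = 0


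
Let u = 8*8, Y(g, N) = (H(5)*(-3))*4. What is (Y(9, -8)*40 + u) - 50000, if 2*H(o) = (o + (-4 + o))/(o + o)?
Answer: -50080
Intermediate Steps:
H(o) = (-4 + 2*o)/(4*o) (H(o) = ((o + (-4 + o))/(o + o))/2 = ((-4 + 2*o)/((2*o)))/2 = ((-4 + 2*o)*(1/(2*o)))/2 = ((-4 + 2*o)/(2*o))/2 = (-4 + 2*o)/(4*o))
Y(g, N) = -18/5 (Y(g, N) = (((½)*(-2 + 5)/5)*(-3))*4 = (((½)*(⅕)*3)*(-3))*4 = ((3/10)*(-3))*4 = -9/10*4 = -18/5)
u = 64
(Y(9, -8)*40 + u) - 50000 = (-18/5*40 + 64) - 50000 = (-144 + 64) - 50000 = -80 - 50000 = -50080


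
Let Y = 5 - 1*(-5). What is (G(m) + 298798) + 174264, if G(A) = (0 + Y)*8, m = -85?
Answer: 473142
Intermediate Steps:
Y = 10 (Y = 5 + 5 = 10)
G(A) = 80 (G(A) = (0 + 10)*8 = 10*8 = 80)
(G(m) + 298798) + 174264 = (80 + 298798) + 174264 = 298878 + 174264 = 473142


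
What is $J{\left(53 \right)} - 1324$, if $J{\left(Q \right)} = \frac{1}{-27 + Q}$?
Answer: $- \frac{34423}{26} \approx -1324.0$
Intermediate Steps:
$J{\left(53 \right)} - 1324 = \frac{1}{-27 + 53} - 1324 = \frac{1}{26} - 1324 = - \frac{34423}{26}$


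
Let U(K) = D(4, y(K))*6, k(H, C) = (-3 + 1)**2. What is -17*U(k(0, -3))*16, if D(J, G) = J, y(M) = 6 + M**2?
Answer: -6528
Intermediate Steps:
k(H, C) = 4 (k(H, C) = (-2)**2 = 4)
U(K) = 24 (U(K) = 4*6 = 24)
-17*U(k(0, -3))*16 = -17*24*16 = -408*16 = -6528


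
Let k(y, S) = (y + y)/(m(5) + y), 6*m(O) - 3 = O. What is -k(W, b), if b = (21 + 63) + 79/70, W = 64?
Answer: -96/49 ≈ -1.9592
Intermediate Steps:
m(O) = ½ + O/6
b = 5959/70 (b = 84 + 79*(1/70) = 84 + 79/70 = 5959/70 ≈ 85.129)
k(y, S) = 2*y/(4/3 + y) (k(y, S) = (y + y)/((½ + (⅙)*5) + y) = (2*y)/((½ + ⅚) + y) = (2*y)/(4/3 + y) = 2*y/(4/3 + y))
-k(W, b) = -6*64/(4 + 3*64) = -6*64/(4 + 192) = -6*64/196 = -1*96/49 = -96/49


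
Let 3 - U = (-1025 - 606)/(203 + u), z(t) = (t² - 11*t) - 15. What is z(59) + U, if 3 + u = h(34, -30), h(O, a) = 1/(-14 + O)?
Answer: 11315440/4001 ≈ 2828.2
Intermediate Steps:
u = -59/20 (u = -3 + 1/(-14 + 34) = -3 + 1/20 = -59/20 ≈ -2.9500)
z(t) = -15 + t² - 11*t
U = 44623/4001 (U = 3 - (-1025 - 606)/(203 - 59/20) = 3 - (-1631)/4001/20 = 3 - (-1631)*20/4001 = 3 - 1*(-32620/4001) = 3 + 32620/4001 = 44623/4001 ≈ 11.153)
z(59) + U = (-15 + 59² - 11*59) + 44623/4001 = (-15 + 3481 - 649) + 44623/4001 = 2817 + 44623/4001 = 11315440/4001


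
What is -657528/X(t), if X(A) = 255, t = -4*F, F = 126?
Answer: -219176/85 ≈ -2578.5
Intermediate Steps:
t = -504 (t = -4*126 = -504)
-657528/X(t) = -657528/255 = -657528*1/255 = -219176/85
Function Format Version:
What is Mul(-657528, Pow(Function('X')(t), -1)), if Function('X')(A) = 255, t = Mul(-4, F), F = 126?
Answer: Rational(-219176, 85) ≈ -2578.5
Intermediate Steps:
t = -504 (t = Mul(-4, 126) = -504)
Mul(-657528, Pow(Function('X')(t), -1)) = Mul(-657528, Pow(255, -1)) = Mul(-657528, Rational(1, 255)) = Rational(-219176, 85)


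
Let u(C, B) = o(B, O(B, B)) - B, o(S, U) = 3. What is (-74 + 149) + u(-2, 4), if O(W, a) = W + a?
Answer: 74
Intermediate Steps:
u(C, B) = 3 - B
(-74 + 149) + u(-2, 4) = (-74 + 149) + (3 - 1*4) = 75 + (3 - 4) = 75 - 1 = 74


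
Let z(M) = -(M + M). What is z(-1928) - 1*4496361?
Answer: -4492505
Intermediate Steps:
z(M) = -2*M
z(-1928) - 1*4496361 = -2*(-1928) - 1*4496361 = 3856 - 4496361 = -4492505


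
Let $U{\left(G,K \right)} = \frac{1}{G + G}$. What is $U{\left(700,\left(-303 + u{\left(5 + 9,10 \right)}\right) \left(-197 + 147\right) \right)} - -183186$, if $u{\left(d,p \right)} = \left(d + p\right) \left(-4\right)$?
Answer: $\frac{256460401}{1400} \approx 1.8319 \cdot 10^{5}$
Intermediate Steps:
$u{\left(d,p \right)} = - 4 d - 4 p$
$U{\left(G,K \right)} = \frac{1}{2 G}$
$U{\left(700,\left(-303 + u{\left(5 + 9,10 \right)}\right) \left(-197 + 147\right) \right)} - -183186 = \frac{1}{2 \cdot 700} - -183186 = \frac{1}{2} \cdot \frac{1}{700} + 183186 = \frac{1}{1400} + 183186 = \frac{256460401}{1400}$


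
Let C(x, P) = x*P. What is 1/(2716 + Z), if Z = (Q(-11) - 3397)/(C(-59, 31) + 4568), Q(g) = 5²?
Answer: 913/2478584 ≈ 0.00036836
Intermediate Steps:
Q(g) = 25
C(x, P) = P*x
Z = -1124/913 (Z = (25 - 3397)/(31*(-59) + 4568) = -3372/(-1829 + 4568) = -3372/2739 = -3372*1/2739 = -1124/913 ≈ -1.2311)
1/(2716 + Z) = 1/(2716 - 1124/913) = 1/(2478584/913) = 913/2478584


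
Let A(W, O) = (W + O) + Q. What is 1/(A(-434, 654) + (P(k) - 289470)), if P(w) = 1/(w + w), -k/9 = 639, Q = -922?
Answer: -11502/3337558345 ≈ -3.4462e-6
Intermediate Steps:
k = -5751 (k = -9*639 = -5751)
A(W, O) = -922 + O + W (A(W, O) = (W + O) - 922 = (O + W) - 922 = -922 + O + W)
P(w) = 1/(2*w)
1/(A(-434, 654) + (P(k) - 289470)) = 1/((-922 + 654 - 434) + ((½)/(-5751) - 289470)) = 1/(-702 + ((½)*(-1/5751) - 289470)) = 1/(-702 + (-1/11502 - 289470)) = 1/(-702 - 3329483941/11502) = 1/(-3337558345/11502) = -11502/3337558345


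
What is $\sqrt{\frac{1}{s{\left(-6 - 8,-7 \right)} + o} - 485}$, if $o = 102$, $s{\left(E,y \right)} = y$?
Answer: $\frac{i \sqrt{4377030}}{95} \approx 22.022 i$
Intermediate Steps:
$\sqrt{\frac{1}{s{\left(-6 - 8,-7 \right)} + o} - 485} = \sqrt{\frac{1}{-7 + 102} - 485} = \sqrt{\frac{1}{95} - 485} = \sqrt{- \frac{46074}{95}} = \frac{i \sqrt{4377030}}{95}$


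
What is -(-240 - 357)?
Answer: 597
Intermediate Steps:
-(-240 - 357) = -1*(-597) = 597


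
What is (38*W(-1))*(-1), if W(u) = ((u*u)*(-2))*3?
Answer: 228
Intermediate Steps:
W(u) = -6*u² (W(u) = (u²*(-2))*3 = -2*u²*3 = -6*u²)
(38*W(-1))*(-1) = (38*(-6*(-1)²))*(-1) = (38*(-6*1))*(-1) = (38*(-6))*(-1) = -228*(-1) = 228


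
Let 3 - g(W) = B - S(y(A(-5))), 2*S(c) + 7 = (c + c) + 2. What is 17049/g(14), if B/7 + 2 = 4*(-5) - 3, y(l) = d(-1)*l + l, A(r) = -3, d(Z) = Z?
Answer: 11366/117 ≈ 97.145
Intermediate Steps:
y(l) = 0 (y(l) = -l + l = 0)
B = -175 (B = -14 + 7*(4*(-5) - 3) = -14 + 7*(-20 - 3) = -14 + 7*(-23) = -14 - 161 = -175)
S(c) = -5/2 + c (S(c) = -7/2 + ((c + c) + 2)/2 = -7/2 + (2*c + 2)/2 = -7/2 + (2 + 2*c)/2 = -7/2 + (1 + c) = -5/2 + c)
g(W) = 351/2 (g(W) = 3 - (-175 - (-5/2 + 0)) = 3 - (-175 - 1*(-5/2)) = 3 - (-175 + 5/2) = 3 - 1*(-345/2) = 3 + 345/2 = 351/2)
17049/g(14) = 17049/(351/2) = 17049*(2/351) = 11366/117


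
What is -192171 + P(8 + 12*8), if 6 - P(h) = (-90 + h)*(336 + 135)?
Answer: -198759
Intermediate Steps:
P(h) = 42396 - 471*h (P(h) = 6 - (-90 + h)*(336 + 135) = 6 - (-90 + h)*471 = 6 - (-42390 + 471*h) = 6 + (42390 - 471*h) = 42396 - 471*h)
-192171 + P(8 + 12*8) = -192171 + (42396 - 471*(8 + 12*8)) = -192171 + (42396 - 471*(8 + 96)) = -192171 + (42396 - 471*104) = -192171 + (42396 - 48984) = -192171 - 6588 = -198759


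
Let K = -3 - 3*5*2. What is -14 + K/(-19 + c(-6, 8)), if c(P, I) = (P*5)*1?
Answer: -653/49 ≈ -13.327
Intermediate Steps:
c(P, I) = 5*P (c(P, I) = (5*P)*1 = 5*P)
K = -33 (K = -3 - 15*2 = -3 - 30 = -33)
-14 + K/(-19 + c(-6, 8)) = -14 - 33/(-19 + 5*(-6)) = -14 - 33/(-19 - 30) = -14 - 33/(-49) = -14 - 33*(-1/49) = -14 + 33/49 = -653/49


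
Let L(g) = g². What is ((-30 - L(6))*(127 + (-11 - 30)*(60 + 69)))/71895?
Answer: 113564/23965 ≈ 4.7387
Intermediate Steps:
((-30 - L(6))*(127 + (-11 - 30)*(60 + 69)))/71895 = ((-30 - 1*6²)*(127 + (-11 - 30)*(60 + 69)))/71895 = ((-30 - 1*36)*(127 - 41*129))*(1/71895) = ((-30 - 36)*(127 - 5289))*(1/71895) = -66*(-5162)*(1/71895) = 340692*(1/71895) = 113564/23965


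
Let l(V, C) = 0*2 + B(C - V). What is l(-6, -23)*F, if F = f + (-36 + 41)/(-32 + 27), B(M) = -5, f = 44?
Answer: -215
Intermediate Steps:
l(V, C) = -5 (l(V, C) = 0*2 - 5 = 0 - 5 = -5)
F = 43 (F = 44 + (-36 + 41)/(-32 + 27) = 44 + 5/(-5) = 44 + 5*(-⅕) = 44 - 1 = 43)
l(-6, -23)*F = -5*43 = -215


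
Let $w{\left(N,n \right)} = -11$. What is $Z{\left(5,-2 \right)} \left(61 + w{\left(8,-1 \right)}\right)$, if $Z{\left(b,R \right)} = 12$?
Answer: $600$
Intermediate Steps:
$Z{\left(5,-2 \right)} \left(61 + w{\left(8,-1 \right)}\right) = 12 \left(61 - 11\right) = 12 \cdot 50 = 600$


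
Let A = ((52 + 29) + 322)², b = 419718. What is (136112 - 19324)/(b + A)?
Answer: 16684/83161 ≈ 0.20062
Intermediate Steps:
A = 162409 (A = (81 + 322)² = 403² = 162409)
(136112 - 19324)/(b + A) = (136112 - 19324)/(419718 + 162409) = 116788/582127 = 116788*(1/582127) = 16684/83161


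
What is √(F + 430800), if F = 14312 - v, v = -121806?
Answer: √566918 ≈ 752.94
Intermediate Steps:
F = 136118 (F = 14312 - 1*(-121806) = 14312 + 121806 = 136118)
√(F + 430800) = √(136118 + 430800) = √566918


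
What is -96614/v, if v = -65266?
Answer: 48307/32633 ≈ 1.4803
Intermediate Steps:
-96614/v = -96614/(-65266) = -96614*(-1/65266) = 48307/32633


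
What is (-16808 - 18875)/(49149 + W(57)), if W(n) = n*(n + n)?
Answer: -35683/55647 ≈ -0.64124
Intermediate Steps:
W(n) = 2*n² (W(n) = n*(2*n) = 2*n²)
(-16808 - 18875)/(49149 + W(57)) = (-16808 - 18875)/(49149 + 2*57²) = -35683/(49149 + 2*3249) = -35683/(49149 + 6498) = -35683/55647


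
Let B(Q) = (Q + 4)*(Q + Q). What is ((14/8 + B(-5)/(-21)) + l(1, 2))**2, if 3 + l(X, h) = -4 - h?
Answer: 421201/7056 ≈ 59.694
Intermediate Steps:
l(X, h) = -7 - h (l(X, h) = -3 + (-4 - h) = -7 - h)
B(Q) = 2*Q*(4 + Q) (B(Q) = (4 + Q)*(2*Q) = 2*Q*(4 + Q))
((14/8 + B(-5)/(-21)) + l(1, 2))**2 = ((14/8 + (2*(-5)*(4 - 5))/(-21)) + (-7 - 1*2))**2 = ((14*(1/8) + (2*(-5)*(-1))*(-1/21)) + (-7 - 2))**2 = ((7/4 + 10*(-1/21)) - 9)**2 = ((7/4 - 10/21) - 9)**2 = (107/84 - 9)**2 = (-649/84)**2 = 421201/7056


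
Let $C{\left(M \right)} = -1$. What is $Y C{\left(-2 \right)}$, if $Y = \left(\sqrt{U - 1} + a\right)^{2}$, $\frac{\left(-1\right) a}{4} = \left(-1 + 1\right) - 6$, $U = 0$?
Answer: $- \left(24 + i\right)^{2} \approx -575.0 - 48.0 i$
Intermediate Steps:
$a = 24$ ($a = - 4 \left(\left(-1 + 1\right) - 6\right) = - 4 \left(0 - 6\right) = \left(-4\right) \left(-6\right) = 24$)
$Y = \left(24 + i\right)^{2}$ ($Y = \left(\sqrt{0 - 1} + 24\right)^{2} = \left(\sqrt{-1} + 24\right)^{2} = \left(i + 24\right)^{2} = \left(24 + i\right)^{2} \approx 575.0 + 48.0 i$)
$Y C{\left(-2 \right)} = \left(24 + i\right)^{2} \left(-1\right) = - \left(24 + i\right)^{2}$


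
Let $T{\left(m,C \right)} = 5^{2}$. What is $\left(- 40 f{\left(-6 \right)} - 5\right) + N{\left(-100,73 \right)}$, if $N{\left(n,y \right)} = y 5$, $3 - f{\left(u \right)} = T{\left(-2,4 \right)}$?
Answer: $1240$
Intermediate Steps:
$T{\left(m,C \right)} = 25$
$f{\left(u \right)} = -22$ ($f{\left(u \right)} = 3 - 25 = -22$)
$N{\left(n,y \right)} = 5 y$
$\left(- 40 f{\left(-6 \right)} - 5\right) + N{\left(-100,73 \right)} = \left(\left(-40\right) \left(-22\right) - 5\right) + 5 \cdot 73 = \left(880 - 5\right) + 365 = 875 + 365 = 1240$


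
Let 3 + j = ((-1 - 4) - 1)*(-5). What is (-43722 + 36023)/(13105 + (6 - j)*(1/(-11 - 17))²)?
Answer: -862288/1467757 ≈ -0.58749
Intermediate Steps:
j = 27 (j = -3 + ((-1 - 4) - 1)*(-5) = -3 + (-5 - 1)*(-5) = -3 - 6*(-5) = -3 + 30 = 27)
(-43722 + 36023)/(13105 + (6 - j)*(1/(-11 - 17))²) = (-43722 + 36023)/(13105 + (6 - 1*27)*(1/(-11 - 17))²) = -7699/(13105 + (6 - 27)*(1/(-28))²) = -7699/(13105 - 21*(-1/28)²) = -7699/(13105 - 21*1/784) = -7699/(13105 - 3/112) = -7699/1467757/112 = -7699*112/1467757 = -862288/1467757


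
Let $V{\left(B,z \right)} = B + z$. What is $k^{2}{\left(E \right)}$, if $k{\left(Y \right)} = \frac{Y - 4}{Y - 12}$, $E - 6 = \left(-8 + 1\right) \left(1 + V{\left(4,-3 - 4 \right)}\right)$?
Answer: $4$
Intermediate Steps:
$E = 20$ ($E = 6 + \left(-8 + 1\right) \left(1 + \left(4 - 7\right)\right) = 6 - 7 \left(1 + \left(4 - 7\right)\right) = 6 - 7 \left(1 - 3\right) = 6 - -14 = 6 + 14 = 20$)
$k{\left(Y \right)} = \frac{-4 + Y}{-12 + Y}$
$k^{2}{\left(E \right)} = \left(\frac{-4 + 20}{-12 + 20}\right)^{2} = \left(\frac{1}{8} \cdot 16\right)^{2} = 2^{2} = 4$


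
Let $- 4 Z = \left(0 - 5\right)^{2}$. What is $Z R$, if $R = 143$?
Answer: $- \frac{3575}{4} \approx -893.75$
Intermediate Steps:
$Z = - \frac{25}{4}$ ($Z = - \frac{\left(0 - 5\right)^{2}}{4} = - \frac{\left(-5\right)^{2}}{4} = \left(- \frac{1}{4}\right) 25 = - \frac{25}{4} \approx -6.25$)
$Z R = \left(- \frac{25}{4}\right) 143 = - \frac{3575}{4}$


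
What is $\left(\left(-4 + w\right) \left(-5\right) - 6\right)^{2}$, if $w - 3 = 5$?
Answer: $676$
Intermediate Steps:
$w = 8$ ($w = 3 + 5 = 8$)
$\left(\left(-4 + w\right) \left(-5\right) - 6\right)^{2} = \left(\left(-4 + 8\right) \left(-5\right) - 6\right)^{2} = \left(4 \left(-5\right) - 6\right)^{2} = \left(-20 - 6\right)^{2} = \left(-26\right)^{2} = 676$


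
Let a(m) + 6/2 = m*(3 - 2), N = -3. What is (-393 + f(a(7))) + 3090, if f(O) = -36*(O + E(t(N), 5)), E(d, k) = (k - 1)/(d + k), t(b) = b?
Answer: 2481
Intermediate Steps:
a(m) = -3 + m (a(m) = -3 + m*(3 - 2) = -3 + m*1 = -3 + m)
E(d, k) = (-1 + k)/(d + k)
f(O) = -72 - 36*O (f(O) = -36*(O + (-1 + 5)/(-3 + 5)) = -36*(O + 4/2) = -36*(O + (½)*4) = -36*(O + 2) = -36*(2 + O) = -72 - 36*O)
(-393 + f(a(7))) + 3090 = (-393 + (-72 - 36*(-3 + 7))) + 3090 = (-393 + (-72 - 36*4)) + 3090 = (-393 + (-72 - 144)) + 3090 = (-393 - 216) + 3090 = -609 + 3090 = 2481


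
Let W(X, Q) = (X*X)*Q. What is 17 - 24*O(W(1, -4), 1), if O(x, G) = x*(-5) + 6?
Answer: -607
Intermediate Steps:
W(X, Q) = Q*X² (W(X, Q) = X²*Q = Q*X²)
O(x, G) = 6 - 5*x (O(x, G) = -5*x + 6 = 6 - 5*x)
17 - 24*O(W(1, -4), 1) = 17 - 24*(6 - (-20)*1²) = 17 - 24*(6 - (-20)) = 17 - 24*(6 - 5*(-4)) = 17 - 24*(6 + 20) = 17 - 24*26 = 17 - 624 = -607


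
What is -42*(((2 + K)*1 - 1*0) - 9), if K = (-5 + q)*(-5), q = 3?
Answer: -126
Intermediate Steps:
K = 10 (K = (-5 + 3)*(-5) = -2*(-5) = 10)
-42*(((2 + K)*1 - 1*0) - 9) = -42*(((2 + 10)*1 - 1*0) - 9) = -42*((12*1 + 0) - 9) = -42*((12 + 0) - 9) = -42*(12 - 9) = -42*3 = -126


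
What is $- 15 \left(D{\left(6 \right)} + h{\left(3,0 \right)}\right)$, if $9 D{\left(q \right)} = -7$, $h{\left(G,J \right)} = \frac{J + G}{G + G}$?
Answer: $\frac{25}{6} \approx 4.1667$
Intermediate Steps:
$h{\left(G,J \right)} = \frac{G + J}{2 G}$
$D{\left(q \right)} = - \frac{7}{9}$ ($D{\left(q \right)} = \frac{1}{9} \left(-7\right) = - \frac{7}{9}$)
$- 15 \left(D{\left(6 \right)} + h{\left(3,0 \right)}\right) = - 15 \left(- \frac{7}{9} + \frac{3 + 0}{2 \cdot 3}\right) = - 15 \left(- \frac{7}{9} + \frac{1}{2} \cdot \frac{1}{3} \cdot 3\right) = - 15 \left(- \frac{7}{9} + \frac{1}{2}\right) = \left(-15\right) \left(- \frac{5}{18}\right) = \frac{25}{6}$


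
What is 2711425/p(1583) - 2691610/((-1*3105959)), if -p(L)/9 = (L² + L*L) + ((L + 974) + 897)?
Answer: 113069862550105/140193944707392 ≈ 0.80652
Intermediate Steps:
p(L) = -16839 - 18*L² - 9*L (p(L) = -9*((L² + L*L) + ((L + 974) + 897)) = -9*((L² + L²) + ((974 + L) + 897)) = -9*(2*L² + (1871 + L)) = -9*(1871 + L + 2*L²) = -16839 - 18*L² - 9*L)
2711425/p(1583) - 2691610/((-1*3105959)) = 2711425/(-16839 - 18*1583² - 9*1583) - 2691610/((-1*3105959)) = 2711425/(-16839 - 18*2505889 - 14247) - 2691610/(-3105959) = 2711425/(-16839 - 45106002 - 14247) - 2691610*(-1/3105959) = 2711425/(-45137088) + 2691610/3105959 = 2711425*(-1/45137088) + 2691610/3105959 = -2711425/45137088 + 2691610/3105959 = 113069862550105/140193944707392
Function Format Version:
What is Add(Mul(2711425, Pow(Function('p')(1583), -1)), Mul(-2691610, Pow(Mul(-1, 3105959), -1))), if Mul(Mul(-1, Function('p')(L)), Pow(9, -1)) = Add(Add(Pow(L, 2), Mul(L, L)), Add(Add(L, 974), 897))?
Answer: Rational(113069862550105, 140193944707392) ≈ 0.80652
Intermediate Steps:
Function('p')(L) = Add(-16839, Mul(-18, Pow(L, 2)), Mul(-9, L)) (Function('p')(L) = Mul(-9, Add(Add(Pow(L, 2), Mul(L, L)), Add(Add(L, 974), 897))) = Mul(-9, Add(Add(Pow(L, 2), Pow(L, 2)), Add(Add(974, L), 897))) = Mul(-9, Add(Mul(2, Pow(L, 2)), Add(1871, L))) = Mul(-9, Add(1871, L, Mul(2, Pow(L, 2)))) = Add(-16839, Mul(-18, Pow(L, 2)), Mul(-9, L)))
Add(Mul(2711425, Pow(Function('p')(1583), -1)), Mul(-2691610, Pow(Mul(-1, 3105959), -1))) = Add(Mul(2711425, Pow(Add(-16839, Mul(-18, Pow(1583, 2)), Mul(-9, 1583)), -1)), Mul(-2691610, Pow(Mul(-1, 3105959), -1))) = Add(Mul(2711425, Pow(Add(-16839, Mul(-18, 2505889), -14247), -1)), Mul(-2691610, Pow(-3105959, -1))) = Add(Mul(2711425, Pow(Add(-16839, -45106002, -14247), -1)), Mul(-2691610, Rational(-1, 3105959))) = Add(Mul(2711425, Pow(-45137088, -1)), Rational(2691610, 3105959)) = Add(Mul(2711425, Rational(-1, 45137088)), Rational(2691610, 3105959)) = Add(Rational(-2711425, 45137088), Rational(2691610, 3105959)) = Rational(113069862550105, 140193944707392)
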